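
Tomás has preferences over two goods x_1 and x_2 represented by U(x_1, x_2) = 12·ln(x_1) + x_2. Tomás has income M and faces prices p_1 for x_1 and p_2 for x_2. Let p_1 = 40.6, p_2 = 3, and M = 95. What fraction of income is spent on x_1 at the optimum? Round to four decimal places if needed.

share on x_1 = 0.3789

Set MRS = p_1/p_2: (12/x_1)/1 = p_1/p_2.
So x_1*(p_1,p_2) = 12·p_2/p_1, independent of income; and x_2* = (M − 12·p_2)/p_2.
At the given prices: x_1* = 12·3/40.6 = 0.8867, and x_2* = 19.6667.
Expenditure on x_1: 40.6·0.8867 = 36; share = 0.3789.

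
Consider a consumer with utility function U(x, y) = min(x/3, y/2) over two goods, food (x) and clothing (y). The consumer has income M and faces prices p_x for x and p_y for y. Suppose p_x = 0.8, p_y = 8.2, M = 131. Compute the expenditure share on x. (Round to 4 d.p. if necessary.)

Leontief preferences: the optimum is at the kink where x/3 = y/2, i.e. y = (2/3)·x.
Budget: p_x·x + p_y·(2/3)·x = M, so (3·p_x + 2·p_y)·x = 3·M.
Demand: x*(p_x,p_y,M) = 3·M/(3·p_x + 2·p_y), y* = 2·M/(3·p_x + 2·p_y).
Here 3·0.8 + 2·8.2 = 18.8, giving x* = 20.9043 and y* = 13.9362.
Expenditure on x: 0.8·20.9043 = 16.7234; share = 0.1277.

share on x = 0.1277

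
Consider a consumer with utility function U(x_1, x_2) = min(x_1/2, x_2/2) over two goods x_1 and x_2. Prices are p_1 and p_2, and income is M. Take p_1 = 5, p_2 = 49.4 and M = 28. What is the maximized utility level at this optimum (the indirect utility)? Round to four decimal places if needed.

Here 2·5 + 2·49.4 = 108.8, giving x_1* = 0.5147 and x_2* = 0.5147.
Utility at the optimum: U(0.5147, 0.5147) = 0.2574.

V = 0.2574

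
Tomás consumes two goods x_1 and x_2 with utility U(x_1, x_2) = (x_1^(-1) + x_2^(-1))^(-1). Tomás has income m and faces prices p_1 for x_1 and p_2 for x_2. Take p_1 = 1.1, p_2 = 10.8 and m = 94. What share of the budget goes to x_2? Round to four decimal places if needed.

From the CES first-order condition, (x_2/x_1)^(2) = p_1/p_2.
Solve for the ratio: x_2/x_1 = [p_1/p_2]^(0.5).
With the ratio pinned down, the budget gives x_1* = m/(p_1 + p_2·(x_2/x_1)) and x_2* = (x_2/x_1)·x_1*.
Numerically x_2/x_1 = 0.319142, so x_1* = 94/(1.1 + 10.8·0.319142) = 20.6742 and x_2* = 0.319142·20.6742 = 6.598.
Expenditure on x_2: 10.8·6.598 = 71.2584; share = 0.7581.

share on x_2 = 0.7581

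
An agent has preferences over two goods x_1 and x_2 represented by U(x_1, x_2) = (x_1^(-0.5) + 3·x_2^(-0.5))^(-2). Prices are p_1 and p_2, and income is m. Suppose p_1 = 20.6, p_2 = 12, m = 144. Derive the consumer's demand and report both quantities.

MRS = MU_x_1/MU_x_2 = (1/3)·(x_2/x_1)^(1.5). Set equal to p_1/p_2.
Solve for the ratio: x_2/x_1 = [3·p_1/p_2]^(2/3).
With the ratio pinned down, the budget gives x_1* = m/(p_1 + p_2·(x_2/x_1)) and x_2* = (x_2/x_1)·x_1*.
Numerically x_2/x_1 = 2.98221, so x_1* = 144/(20.6 + 12·2.98221) = 2.5538 and x_2* = 2.98221·2.5538 = 7.616.

x_1* = 2.5538, x_2* = 7.616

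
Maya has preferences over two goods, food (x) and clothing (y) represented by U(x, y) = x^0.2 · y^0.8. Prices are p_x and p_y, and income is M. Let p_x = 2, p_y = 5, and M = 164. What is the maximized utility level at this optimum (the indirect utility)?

V = 23.8858

Tangency: MRS = (1/4)·y/x = p_x/p_y.
Rearranging, p_y·y = 4·p_x·x. Substituting into the budget gives p_x·x·(1 + 4) = M.
Demand: x*(p_x,p_y,M) = 0.2·M/p_x and y* = 0.8·M/p_y.
At p_x=2, p_y=5, M=164: x* = 0.2·164/2 = 16.4, y* = 26.24.
Utility at the optimum: U(16.4, 26.24) = 23.8858.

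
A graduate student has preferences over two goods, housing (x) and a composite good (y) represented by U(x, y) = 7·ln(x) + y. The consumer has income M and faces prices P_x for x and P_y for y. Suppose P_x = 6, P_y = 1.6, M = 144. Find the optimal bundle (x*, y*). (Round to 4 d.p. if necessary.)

x* = 1.8667, y* = 83

MU_x = 7/x, MU_y = 1. Tangency: 7/x = P_x/P_y.
So x*(P_x,P_y) = 7·P_y/P_x, independent of income; and y* = (M − 7·P_y)/P_y.
At the given prices: x* = 7·1.6/6 = 1.8667, and y* = 83.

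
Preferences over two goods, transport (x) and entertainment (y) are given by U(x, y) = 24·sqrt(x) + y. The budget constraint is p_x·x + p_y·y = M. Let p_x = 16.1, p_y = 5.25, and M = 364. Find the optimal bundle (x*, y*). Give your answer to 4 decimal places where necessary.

x* = 15.3119, y* = 22.3768

Thus x* = (12·p_y/p_x)² — independent of M — with the rest of income spent on y.
Plugging in: x* = (12·5.25/16.1)² = 15.3119, y* = 22.3768.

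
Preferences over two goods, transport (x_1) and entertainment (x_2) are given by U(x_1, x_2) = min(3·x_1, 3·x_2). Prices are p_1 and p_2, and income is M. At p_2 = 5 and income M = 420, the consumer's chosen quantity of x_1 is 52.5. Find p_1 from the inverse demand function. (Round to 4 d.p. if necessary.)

With perfect complements, no substitution: consume in ratio x_1:x_2 = 3:3.
Budget: p_1·x_1 + p_2·x_1 = M, so (3·p_1 + 3·p_2)·x_1 = 3·M.
Demand: x_1*(p_1,p_2,M) = 3·M/(3·p_1 + 3·p_2), x_2* = 3·M/(3·p_1 + 3·p_2).
Set x_1* = 52.5 in the demand function and solve for p_1: p_1 = 3.

p_1 = 3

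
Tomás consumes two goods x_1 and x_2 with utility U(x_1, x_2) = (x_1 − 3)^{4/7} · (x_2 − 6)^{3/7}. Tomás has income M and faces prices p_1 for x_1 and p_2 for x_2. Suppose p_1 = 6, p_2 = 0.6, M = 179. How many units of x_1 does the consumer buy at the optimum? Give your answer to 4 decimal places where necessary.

Let x_1' = x_1−3, x_2' = x_2−6. MRS = (4/3)·x_2'/x_1' = p_1/p_2.
After buying the subsistence bundle (3, 6), a share 4/7 of the remaining income goes to x_1: x_1* = 3 + 4/7·(M − 3p_1 − 6p_2)/p_1.
Discretionary income = 179 − 3·6 − 6·0.6 = 157.4; x_1* = 3 + 4/7·157.4/6 = 17.9905.

x_1* = 17.9905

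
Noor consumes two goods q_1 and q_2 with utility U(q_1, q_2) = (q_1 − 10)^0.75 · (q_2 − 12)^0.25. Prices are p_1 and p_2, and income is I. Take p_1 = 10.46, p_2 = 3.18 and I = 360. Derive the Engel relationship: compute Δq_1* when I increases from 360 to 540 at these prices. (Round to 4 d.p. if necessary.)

This is Cobb-Douglas in (q_1−10, q_2−12): tangency gives 0.75·p_2·(q_2−12) = 0.25·p_1·(q_1−10).
After buying the subsistence bundle (10, 12), a share 0.75 of the remaining income goes to q_1: q_1* = 10 + 0.75·(I − 10p_1 − 12p_2)/p_1.
Discretionary income = 360 − 10·10.46 − 12·3.18 = 217.24; q_1* = 10 + 0.75·217.24/10.46 = 25.5765.
At I' = 540: q_1* = 38.4828. Change: 38.4828 − 25.5765 = 12.9063.

Δq_1* = 12.9063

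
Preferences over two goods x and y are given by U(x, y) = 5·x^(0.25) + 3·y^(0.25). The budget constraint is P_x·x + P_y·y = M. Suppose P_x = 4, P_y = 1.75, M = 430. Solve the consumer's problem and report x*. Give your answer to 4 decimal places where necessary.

From the CES first-order condition, (5/3)·(y/x)^(0.75) = P_x/P_y.
Solve for the ratio: y/x = [(3/5)·P_x/P_y]^(4/3).
With the ratio pinned down, the budget gives x* = M/(P_x + P_y·(y/x)) and y* = (y/x)·x*.
Numerically y/x = 1.523693, so x* = 430/(4 + 1.75·1.523693) = 64.502.

x* = 64.502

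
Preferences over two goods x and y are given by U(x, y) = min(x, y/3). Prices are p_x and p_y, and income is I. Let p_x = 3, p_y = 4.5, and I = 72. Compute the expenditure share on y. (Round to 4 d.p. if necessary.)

share on y = 0.8182

With perfect complements, no substitution: consume in ratio x:y = 1:3.
Budget: p_x·x + p_y·3·x = I, so (p_x + 3·p_y)·x = I.
Demand: x*(p_x,p_y,I) = I/(p_x + 3·p_y), y* = 3·I/(p_x + 3·p_y).
Here 3 + 3·4.5 = 16.5, giving x* = 4.3636 and y* = 13.0909.
Expenditure on y: 4.5·13.0909 = 58.9091; share = 0.8182.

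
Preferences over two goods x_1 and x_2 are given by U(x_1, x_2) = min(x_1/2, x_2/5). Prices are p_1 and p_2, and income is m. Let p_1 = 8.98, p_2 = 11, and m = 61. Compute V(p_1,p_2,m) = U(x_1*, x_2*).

V = 0.8361

Leontief preferences: the optimum is at the kink where x_1/2 = x_2/5, i.e. x_2 = (5/2)·x_1.
Budget: p_1·x_1 + p_2·(5/2)·x_1 = m, so (2·p_1 + 5·p_2)·x_1 = 2·m.
Demand: x_1*(p_1,p_2,m) = 2·m/(2·p_1 + 5·p_2), x_2* = 5·m/(2·p_1 + 5·p_2).
Here 2·8.98 + 5·11 = 72.96, giving x_1* = 1.6721 and x_2* = 4.1804.
Utility at the optimum: U(1.6721, 4.1804) = 0.8361.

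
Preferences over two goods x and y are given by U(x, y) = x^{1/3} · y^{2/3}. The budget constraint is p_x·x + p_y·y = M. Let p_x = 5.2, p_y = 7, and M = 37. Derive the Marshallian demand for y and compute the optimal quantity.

y* = 3.5238

Tangency: MRS = (1/2)·y/x = p_x/p_y.
Rearranging, p_y·y = 2·p_x·x. Substituting into the budget gives p_x·x·(1 + 2) = M.
Demand: x*(p_x,p_y,M) = 1/3·M/p_x and y* = 2/3·M/p_y.
At p_x=5.2, p_y=7, M=37: y* = 2/3·37/7 = 3.5238.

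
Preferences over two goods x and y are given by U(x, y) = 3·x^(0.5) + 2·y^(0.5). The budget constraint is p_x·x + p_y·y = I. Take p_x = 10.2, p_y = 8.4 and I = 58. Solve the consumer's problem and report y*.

y* = 2.4202

With the ratio pinned down, the budget gives x* = I/(p_x + p_y·(y/x)) and y* = (y/x)·x*.
Numerically y/x = 0.655329, so x* = 58/(10.2 + 8.4·0.655329) = 3.6931 and y* = 0.655329·3.6931 = 2.4202.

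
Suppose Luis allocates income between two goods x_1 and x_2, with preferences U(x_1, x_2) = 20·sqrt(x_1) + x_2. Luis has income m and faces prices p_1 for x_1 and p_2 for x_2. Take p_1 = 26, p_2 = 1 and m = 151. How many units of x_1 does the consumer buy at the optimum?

x_1* = 0.1479

Thus x_1* = (10·p_2/p_1)² — independent of m — with the rest of income spent on x_2.
Plugging in: x_1* = (10·1/26)² = 0.1479.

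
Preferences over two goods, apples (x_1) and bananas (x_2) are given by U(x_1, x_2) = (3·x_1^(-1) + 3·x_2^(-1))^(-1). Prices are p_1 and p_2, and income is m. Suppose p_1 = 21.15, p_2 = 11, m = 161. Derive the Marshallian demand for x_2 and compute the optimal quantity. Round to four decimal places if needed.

Substitute x_2 = (x_2/x_1)·x_1 into the budget: x_1* = m/(p_1 + p_2·(x_2/x_1)).
Numerically x_2/x_1 = 1.386624, so x_1* = 161/(21.15 + 11·1.386624) = 4.4227 and x_2* = 1.386624·4.4227 = 6.1327.

x_2* = 6.1327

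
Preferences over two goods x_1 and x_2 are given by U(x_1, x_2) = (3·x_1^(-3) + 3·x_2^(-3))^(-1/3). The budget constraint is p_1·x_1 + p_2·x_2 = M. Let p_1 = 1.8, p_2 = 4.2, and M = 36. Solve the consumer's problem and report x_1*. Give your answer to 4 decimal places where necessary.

x_1* = 6.9254

MU_x_1 ∝ 3·x_1^(-4), MU_x_2 ∝ 3·x_2^(-4), so MRS = (x_2/x_1)^(4) = p_1/p_2.
Solve for the ratio: x_2/x_1 = [p_1/p_2]^(0.25).
With the ratio pinned down, the budget gives x_1* = M/(p_1 + p_2·(x_2/x_1)) and x_2* = (x_2/x_1)·x_1*.
Numerically x_2/x_1 = 0.809107, so x_1* = 36/(1.8 + 4.2·0.809107) = 6.9254.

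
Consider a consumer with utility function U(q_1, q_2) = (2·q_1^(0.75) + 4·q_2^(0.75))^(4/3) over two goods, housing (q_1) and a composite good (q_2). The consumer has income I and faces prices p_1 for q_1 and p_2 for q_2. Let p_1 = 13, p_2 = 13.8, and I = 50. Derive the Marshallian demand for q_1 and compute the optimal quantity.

MU_q_1 ∝ 2·q_1^(-0.25), MU_q_2 ∝ 4·q_2^(-0.25), so MRS = (1/2)·(q_2/q_1)^(0.25) = p_1/p_2.
Solve for the ratio: q_2/q_1 = [2·p_1/p_2]^(4).
With the ratio pinned down, the budget gives q_1* = I/(p_1 + p_2·(q_2/q_1)) and q_2* = (q_2/q_1)·q_1*.
Numerically q_2/q_1 = 12.600189, so q_1* = 50/(13 + 13.8·12.600189) = 0.2675.

q_1* = 0.2675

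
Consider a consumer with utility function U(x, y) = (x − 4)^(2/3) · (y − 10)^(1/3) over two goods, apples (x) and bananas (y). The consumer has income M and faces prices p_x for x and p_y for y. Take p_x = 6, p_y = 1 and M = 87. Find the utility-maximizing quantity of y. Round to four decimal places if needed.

Let x' = x−4, y' = y−10. MRS = 2·y'/x' = p_x/p_y.
After buying the subsistence bundle (4, 10), a share 2/3 of the remaining income goes to x: x* = 4 + 2/3·(M − 4p_x − 10p_y)/p_x.
Discretionary income = 87 − 4·6 − 10·1 = 53; y* = 10 + 1/3·53/1 = 27.6667.

y* = 27.6667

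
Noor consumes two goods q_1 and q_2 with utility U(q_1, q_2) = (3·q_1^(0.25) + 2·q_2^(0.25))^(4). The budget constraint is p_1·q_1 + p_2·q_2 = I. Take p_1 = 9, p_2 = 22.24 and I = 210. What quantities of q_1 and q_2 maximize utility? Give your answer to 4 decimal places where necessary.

Substitute q_2 = (q_2/q_1)·q_1 into the budget: q_1* = I/(p_1 + p_2·(q_2/q_1)).
Numerically q_2/q_1 = 0.174323, so q_1* = 210/(9 + 22.24·0.174323) = 16.3082 and q_2* = 0.174323·16.3082 = 2.8429.

q_1* = 16.3082, q_2* = 2.8429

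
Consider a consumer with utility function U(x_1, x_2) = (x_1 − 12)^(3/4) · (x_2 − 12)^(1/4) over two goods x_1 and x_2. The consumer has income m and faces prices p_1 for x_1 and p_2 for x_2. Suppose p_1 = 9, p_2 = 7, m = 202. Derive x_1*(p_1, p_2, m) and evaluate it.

x_1* = 12.8333

This is Cobb-Douglas in (x_1−12, x_2−12): tangency gives 0.75·p_2·(x_2−12) = 0.25·p_1·(x_1−12).
Substituting into the budget: x_1* = 12 + 0.75·(m − 12·p_1 − 12·p_2)/p_1, and x_2* = 12 + 0.25·(…)/p_2.
Discretionary income = 202 − 12·9 − 12·7 = 10; x_1* = 12 + 0.75·10/9 = 12.8333.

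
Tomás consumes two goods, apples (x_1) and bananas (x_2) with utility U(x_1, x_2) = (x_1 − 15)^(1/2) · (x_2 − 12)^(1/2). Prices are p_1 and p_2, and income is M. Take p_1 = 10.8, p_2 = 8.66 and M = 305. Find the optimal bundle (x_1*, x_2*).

Let x_1' = x_1−15, x_2' = x_2−12. MRS = x_2'/x_1' = p_1/p_2.
Substituting into the budget: x_1* = 15 + 0.5·(M − 15·p_1 − 12·p_2)/p_1, and x_2* = 12 + 0.5·(…)/p_2.
Discretionary income = 305 − 15·10.8 − 12·8.66 = 39.08; x_1* = 15 + 0.5·39.08/10.8 = 16.8093; x_2* = 12 + 0.5·39.08/8.66 = 14.2564.

x_1* = 16.8093, x_2* = 14.2564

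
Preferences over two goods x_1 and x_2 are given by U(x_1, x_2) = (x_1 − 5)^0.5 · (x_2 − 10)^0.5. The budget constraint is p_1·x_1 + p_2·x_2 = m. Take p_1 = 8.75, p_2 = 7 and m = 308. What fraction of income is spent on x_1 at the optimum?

share on x_1 = 0.4574

This is Cobb-Douglas in (x_1−5, x_2−10): tangency gives 0.5·p_2·(x_2−10) = 0.5·p_1·(x_1−5).
Substituting into the budget: x_1* = 5 + 0.5·(m − 5·p_1 − 10·p_2)/p_1, and x_2* = 10 + 0.5·(…)/p_2.
Discretionary income = 308 − 5·8.75 − 10·7 = 194.25; x_1* = 5 + 0.5·194.25/8.75 = 16.1; x_2* = 10 + 0.5·194.25/7 = 23.875.
Expenditure on x_1: 8.75·16.1 = 140.875; share = 0.4574.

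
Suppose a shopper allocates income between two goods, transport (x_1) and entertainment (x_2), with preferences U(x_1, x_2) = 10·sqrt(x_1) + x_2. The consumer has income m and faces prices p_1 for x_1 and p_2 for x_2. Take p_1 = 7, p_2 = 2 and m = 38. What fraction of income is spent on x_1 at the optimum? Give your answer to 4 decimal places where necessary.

Set MRS = p_1/p_2: 5·x_1^(−1/2) = p_1/p_2.
Thus x_1* = (5·p_2/p_1)² — independent of m — with the rest of income spent on x_2.
Plugging in: x_1* = (5·2/7)² = 2.0408, x_2* = 11.8571.
Expenditure on x_1: 7·2.0408 = 14.2857; share = 0.3759.

share on x_1 = 0.3759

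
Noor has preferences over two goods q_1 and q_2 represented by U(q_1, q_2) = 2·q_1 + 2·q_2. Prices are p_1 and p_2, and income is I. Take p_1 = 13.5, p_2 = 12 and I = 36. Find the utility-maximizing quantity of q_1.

q_1* = 0

Linear utility — the consumer picks whichever good has higher MU/price: 2/13.5 = 0.1481 vs 2/12 = 0.1667.
q_2 gives more utility per dollar, so spend all income on q_2: q_2* = I/p_2, q_1* = 0.
Numerically: q_1* = 0, q_2* = 3.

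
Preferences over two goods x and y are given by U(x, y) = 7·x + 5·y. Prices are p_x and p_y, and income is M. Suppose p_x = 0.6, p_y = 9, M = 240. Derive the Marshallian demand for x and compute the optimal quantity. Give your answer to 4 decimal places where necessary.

Linear utility — the consumer picks whichever good has higher MU/price: 7/0.6 = 11.6667 vs 5/9 = 0.5556.
x gives more utility per dollar, so spend all income on x: x* = M/p_x, y* = 0.
Numerically: x* = 400, y* = 0.

x* = 400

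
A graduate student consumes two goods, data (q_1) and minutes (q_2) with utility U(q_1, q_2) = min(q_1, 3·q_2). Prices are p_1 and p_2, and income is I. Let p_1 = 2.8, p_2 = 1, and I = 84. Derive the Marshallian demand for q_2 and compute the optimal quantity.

Leontief preferences: the optimum is at the kink where q_1/3 = q_2/1, i.e. q_2 = (1/3)·q_1.
Budget: p_1·q_1 + p_2·(1/3)·q_1 = I, so (3·p_1 + p_2)·q_1 = 3·I.
Demand: q_1*(p_1,p_2,I) = 3·I/(3·p_1 + p_2), q_2* = I/(3·p_1 + p_2).
Here 3·2.8 + 1 = 9.4, giving q_2* = 8.9362.

q_2* = 8.9362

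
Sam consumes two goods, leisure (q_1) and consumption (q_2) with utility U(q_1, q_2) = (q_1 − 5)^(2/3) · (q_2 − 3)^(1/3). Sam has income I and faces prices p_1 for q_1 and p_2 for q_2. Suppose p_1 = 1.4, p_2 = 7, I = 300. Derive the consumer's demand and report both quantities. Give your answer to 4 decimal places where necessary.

This is Cobb-Douglas in (q_1−5, q_2−3): tangency gives 2/3·p_2·(q_2−3) = 1/3·p_1·(q_1−5).
After buying the subsistence bundle (5, 3), a share 2/3 of the remaining income goes to q_1: q_1* = 5 + 2/3·(I − 5p_1 − 3p_2)/p_1.
Discretionary income = 300 − 5·1.4 − 3·7 = 272; q_1* = 5 + 2/3·272/1.4 = 134.5238; q_2* = 3 + 1/3·272/7 = 15.9524.

q_1* = 134.5238, q_2* = 15.9524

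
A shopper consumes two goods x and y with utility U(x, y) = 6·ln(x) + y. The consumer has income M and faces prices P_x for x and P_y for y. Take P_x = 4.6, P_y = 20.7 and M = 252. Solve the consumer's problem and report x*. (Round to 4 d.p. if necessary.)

MU_x = 6/x, MU_y = 1. Tangency: 6/x = P_x/P_y.
So x*(P_x,P_y) = 6·P_y/P_x, independent of income; and y* = (M − 6·P_y)/P_y.
At the given prices: x* = 6·20.7/4.6 = 27.

x* = 27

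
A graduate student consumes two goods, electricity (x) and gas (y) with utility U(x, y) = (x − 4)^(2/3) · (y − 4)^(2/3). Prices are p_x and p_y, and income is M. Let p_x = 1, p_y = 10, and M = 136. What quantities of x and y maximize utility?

MRS = (y−4)/(x−4). Tangency with p_x/p_y gives y−4 = (p_x/p_y)·(x−4).
Substituting into the budget: x* = 4 + 0.5·(M − 4·p_x − 4·p_y)/p_x, and y* = 4 + 0.5·(…)/p_y.
Discretionary income = 136 − 4·1 − 4·10 = 92; x* = 4 + 0.5·92/1 = 50; y* = 4 + 0.5·92/10 = 8.6.

x* = 50, y* = 8.6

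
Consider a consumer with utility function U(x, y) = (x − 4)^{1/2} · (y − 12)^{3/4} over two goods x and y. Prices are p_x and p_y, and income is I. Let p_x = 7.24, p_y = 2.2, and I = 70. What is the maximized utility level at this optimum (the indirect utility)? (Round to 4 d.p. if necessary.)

Let x' = x−4, y' = y−12. MRS = (2/3)·y'/x' = p_x/p_y.
After buying the subsistence bundle (4, 12), a share 0.4 of the remaining income goes to x: x* = 4 + 0.4·(I − 4p_x − 12p_y)/p_x.
Discretionary income = 70 − 4·7.24 − 12·2.2 = 14.64; x* = 4 + 0.4·14.64/7.24 = 4.8088; y* = 12 + 0.6·14.64/2.2 = 15.9927.
Utility at the optimum: U(4.8088, 15.9927) = 2.5403.

V = 2.5403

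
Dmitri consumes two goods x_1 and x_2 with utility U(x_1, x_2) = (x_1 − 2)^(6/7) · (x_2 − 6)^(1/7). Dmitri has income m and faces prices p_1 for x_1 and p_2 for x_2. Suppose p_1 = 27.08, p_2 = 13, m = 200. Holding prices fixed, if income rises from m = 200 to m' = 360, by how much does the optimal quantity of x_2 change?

Let x_1' = x_1−2, x_2' = x_2−6. MRS = 6·x_2'/x_1' = p_1/p_2.
After buying the subsistence bundle (2, 6), a share 6/7 of the remaining income goes to x_1: x_1* = 2 + 6/7·(m − 2p_1 − 6p_2)/p_1.
Discretionary income = 200 − 2·27.08 − 6·13 = 67.84; x_2* = 6 + 1/7·67.84/13 = 6.7455.
At m' = 360: x_2* = 8.5037. Change: 8.5037 − 6.7455 = 1.7582.

Δx_2* = 1.7582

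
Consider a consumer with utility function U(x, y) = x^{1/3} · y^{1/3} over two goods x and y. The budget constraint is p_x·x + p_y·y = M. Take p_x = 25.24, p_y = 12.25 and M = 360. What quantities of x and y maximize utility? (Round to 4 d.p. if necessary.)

x* = 7.1315, y* = 14.6939

MU_x/MU_y = (1/3·y)/(1/3·x); tangency sets this equal to p_x/p_y.
So 1/3·p_y·y = 1/3·p_x·x; combined with the budget, a share 0.5 of income goes to x.
Demand: x*(p_x,p_y,M) = 0.5·M/p_x and y* = 0.5·M/p_y.
At p_x=25.24, p_y=12.25, M=360: x* = 0.5·360/25.24 = 7.1315, y* = 14.6939.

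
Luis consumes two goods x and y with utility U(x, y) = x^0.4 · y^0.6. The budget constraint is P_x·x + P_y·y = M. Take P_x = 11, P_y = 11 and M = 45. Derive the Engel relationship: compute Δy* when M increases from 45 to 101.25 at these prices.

The MRS is (2/3)·y/x. Set MRS = P_x/P_y.
Rearranging, P_y·y = (3/2)·P_x·x. Substituting into the budget gives P_x·x·(1 + (3/2)) = M.
Demand: x*(P_x,P_y,M) = 0.4·M/P_x and y* = 0.6·M/P_y.
At P_x=11, P_y=11, M=45: y* = 0.6·45/11 = 2.4545.
At M' = 101.25: y* = 5.5227. Change: 5.5227 − 2.4545 = 3.0682.

Δy* = 3.0682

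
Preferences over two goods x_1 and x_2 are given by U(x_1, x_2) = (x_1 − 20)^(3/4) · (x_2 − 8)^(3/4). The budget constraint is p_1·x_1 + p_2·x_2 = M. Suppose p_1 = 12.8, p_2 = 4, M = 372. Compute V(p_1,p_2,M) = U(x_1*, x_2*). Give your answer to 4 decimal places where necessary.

V = 14.2207

MRS = (x_2−8)/(x_1−20). Tangency with p_1/p_2 gives x_2−8 = (p_1/p_2)·(x_1−20).
Substituting into the budget: x_1* = 20 + 0.5·(M − 20·p_1 − 8·p_2)/p_1, and x_2* = 8 + 0.5·(…)/p_2.
Discretionary income = 372 − 20·12.8 − 8·4 = 84; x_1* = 20 + 0.5·84/12.8 = 23.2812; x_2* = 8 + 0.5·84/4 = 18.5.
Utility at the optimum: U(23.2812, 18.5) = 14.2207.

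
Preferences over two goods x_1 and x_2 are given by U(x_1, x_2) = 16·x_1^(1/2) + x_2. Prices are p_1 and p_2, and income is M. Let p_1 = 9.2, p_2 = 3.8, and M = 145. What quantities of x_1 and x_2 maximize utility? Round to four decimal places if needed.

x_1* = 10.9187, x_2* = 11.7231

Utility is quasi-linear in x_2; the FOC for x_1 is 8/√x_1 = p_1/p_2.
Solve: √x_1 = 8·p_2/p_1, so x_1*(p_1,p_2) = (8·p_2/p_1)², and x_2* = (M − p_1·x_1*)/p_2.
Plugging in: x_1* = (8·3.8/9.2)² = 10.9187, x_2* = 11.7231.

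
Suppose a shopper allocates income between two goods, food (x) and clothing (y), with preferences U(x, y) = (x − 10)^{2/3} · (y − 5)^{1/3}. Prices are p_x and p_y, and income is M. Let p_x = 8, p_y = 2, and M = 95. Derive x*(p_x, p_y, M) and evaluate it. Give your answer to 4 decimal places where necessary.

x* = 10.4167

This is Cobb-Douglas in (x−10, y−5): tangency gives 2/3·p_y·(y−5) = 1/3·p_x·(x−10).
After buying the subsistence bundle (10, 5), a share 2/3 of the remaining income goes to x: x* = 10 + 2/3·(M − 10p_x − 5p_y)/p_x.
Discretionary income = 95 − 10·8 − 5·2 = 5; x* = 10 + 2/3·5/8 = 10.4167.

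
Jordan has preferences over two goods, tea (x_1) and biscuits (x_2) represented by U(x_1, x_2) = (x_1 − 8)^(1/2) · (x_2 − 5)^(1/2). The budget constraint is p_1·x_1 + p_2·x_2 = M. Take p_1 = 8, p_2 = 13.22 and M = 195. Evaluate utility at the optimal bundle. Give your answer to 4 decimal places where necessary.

V = 3.1554

Substituting into the budget: x_1* = 8 + 0.5·(M − 8·p_1 − 5·p_2)/p_1, and x_2* = 5 + 0.5·(…)/p_2.
Discretionary income = 195 − 8·8 − 5·13.22 = 64.9; x_1* = 8 + 0.5·64.9/8 = 12.0563; x_2* = 5 + 0.5·64.9/13.22 = 7.4546.
Utility at the optimum: U(12.0563, 7.4546) = 3.1554.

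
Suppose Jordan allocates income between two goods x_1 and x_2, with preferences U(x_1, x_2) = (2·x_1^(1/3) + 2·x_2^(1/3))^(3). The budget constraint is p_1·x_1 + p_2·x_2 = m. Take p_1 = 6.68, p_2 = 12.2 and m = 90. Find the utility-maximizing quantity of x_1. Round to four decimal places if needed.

MU_x_1 ∝ 2·x_1^(-2/3), MU_x_2 ∝ 2·x_2^(-2/3), so MRS = (x_2/x_1)^(2/3) = p_1/p_2.
Solve for the ratio: x_2/x_1 = [p_1/p_2]^(1.5).
With the ratio pinned down, the budget gives x_1* = m/(p_1 + p_2·(x_2/x_1)) and x_2* = (x_2/x_1)·x_1*.
Numerically x_2/x_1 = 0.405158, so x_1* = 90/(6.68 + 12.2·0.405158) = 7.7433.

x_1* = 7.7433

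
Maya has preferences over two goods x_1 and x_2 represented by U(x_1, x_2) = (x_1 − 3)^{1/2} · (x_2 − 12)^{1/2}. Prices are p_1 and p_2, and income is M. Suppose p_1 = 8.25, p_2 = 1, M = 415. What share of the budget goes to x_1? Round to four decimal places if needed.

share on x_1 = 0.5154

MRS = (x_2−12)/(x_1−3). Tangency with p_1/p_2 gives x_2−12 = (p_1/p_2)·(x_1−3).
After buying the subsistence bundle (3, 12), a share 0.5 of the remaining income goes to x_1: x_1* = 3 + 0.5·(M − 3p_1 − 12p_2)/p_1.
Discretionary income = 415 − 3·8.25 − 12·1 = 378.25; x_1* = 3 + 0.5·378.25/8.25 = 25.9242; x_2* = 12 + 0.5·378.25/1 = 201.125.
Expenditure on x_1: 8.25·25.9242 = 213.875; share = 0.5154.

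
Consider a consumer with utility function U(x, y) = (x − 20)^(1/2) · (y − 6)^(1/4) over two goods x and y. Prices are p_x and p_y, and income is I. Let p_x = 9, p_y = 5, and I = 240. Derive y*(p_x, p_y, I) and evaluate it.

y* = 8

MRS = 2·(y−6)/(x−20). Tangency with p_x/p_y gives y−6 = (1/2)·(p_x/p_y)·(x−20).
Substituting into the budget: x* = 20 + 2/3·(I − 20·p_x − 6·p_y)/p_x, and y* = 6 + 1/3·(…)/p_y.
Discretionary income = 240 − 20·9 − 6·5 = 30; y* = 6 + 1/3·30/5 = 8.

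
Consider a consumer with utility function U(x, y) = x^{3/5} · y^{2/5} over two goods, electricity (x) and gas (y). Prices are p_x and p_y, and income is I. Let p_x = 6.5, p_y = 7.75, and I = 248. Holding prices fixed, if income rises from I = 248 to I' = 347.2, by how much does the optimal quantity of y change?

Δy* = 5.12

MU_x/MU_y = (0.6·y)/(0.4·x); tangency sets this equal to p_x/p_y.
So 0.6·p_y·y = 0.4·p_x·x; combined with the budget, a share 0.6 of income goes to x.
Demand: x*(p_x,p_y,I) = 0.6·I/p_x and y* = 0.4·I/p_y.
At p_x=6.5, p_y=7.75, I=248: y* = 0.4·248/7.75 = 12.8.
At I' = 347.2: y* = 17.92. Change: 17.92 − 12.8 = 5.12.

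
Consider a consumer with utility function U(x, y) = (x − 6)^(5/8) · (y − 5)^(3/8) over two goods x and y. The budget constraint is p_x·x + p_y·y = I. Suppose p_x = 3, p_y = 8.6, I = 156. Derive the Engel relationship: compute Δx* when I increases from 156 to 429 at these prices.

MRS = (5/3)·(y−5)/(x−6). Tangency with p_x/p_y gives y−5 = (3/5)·(p_x/p_y)·(x−6).
Substituting into the budget: x* = 6 + 0.625·(I − 6·p_x − 5·p_y)/p_x, and y* = 5 + 0.375·(…)/p_y.
Discretionary income = 156 − 6·3 − 5·8.6 = 95; x* = 6 + 0.625·95/3 = 25.7917.
At I' = 429: x* = 82.6667. Change: 82.6667 − 25.7917 = 56.875.

Δx* = 56.875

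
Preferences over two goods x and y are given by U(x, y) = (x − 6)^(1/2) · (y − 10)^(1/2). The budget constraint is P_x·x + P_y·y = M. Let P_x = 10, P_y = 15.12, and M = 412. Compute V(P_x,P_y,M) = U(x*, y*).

This is Cobb-Douglas in (x−6, y−10): tangency gives 0.5·P_y·(y−10) = 0.5·P_x·(x−6).
After buying the subsistence bundle (6, 10), a share 0.5 of the remaining income goes to x: x* = 6 + 0.5·(M − 6P_x − 10P_y)/P_x.
Discretionary income = 412 − 6·10 − 10·15.12 = 200.8; x* = 6 + 0.5·200.8/10 = 16.04; y* = 10 + 0.5·200.8/15.12 = 16.6402.
Utility at the optimum: U(16.04, 16.6402) = 8.165.

V = 8.165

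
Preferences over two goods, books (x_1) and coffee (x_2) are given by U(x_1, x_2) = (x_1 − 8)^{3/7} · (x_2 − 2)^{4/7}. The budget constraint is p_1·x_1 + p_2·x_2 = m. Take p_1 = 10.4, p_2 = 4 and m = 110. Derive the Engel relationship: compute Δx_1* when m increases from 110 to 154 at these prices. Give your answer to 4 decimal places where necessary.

Δx_1* = 1.8132

Let x_1' = x_1−8, x_2' = x_2−2. MRS = (3/4)·x_2'/x_1' = p_1/p_2.
After buying the subsistence bundle (8, 2), a share 3/7 of the remaining income goes to x_1: x_1* = 8 + 3/7·(m − 8p_1 − 2p_2)/p_1.
Discretionary income = 110 − 8·10.4 − 2·4 = 18.8; x_1* = 8 + 3/7·18.8/10.4 = 8.7747.
At m' = 154: x_1* = 10.5879. Change: 10.5879 − 8.7747 = 1.8132.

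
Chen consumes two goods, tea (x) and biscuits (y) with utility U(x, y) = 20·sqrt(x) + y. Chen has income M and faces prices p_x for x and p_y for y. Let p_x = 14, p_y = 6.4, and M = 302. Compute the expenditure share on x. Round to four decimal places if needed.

share on x = 0.9688

Utility is quasi-linear in y; the FOC for x is 10/√x = p_x/p_y.
Solve: √x = 10·p_y/p_x, so x*(p_x,p_y) = (10·p_y/p_x)², and y* = (M − p_x·x*)/p_y.
Plugging in: x* = (10·6.4/14)² = 20.898, y* = 1.4732.
Expenditure on x: 14·20.898 = 292.5714; share = 0.9688.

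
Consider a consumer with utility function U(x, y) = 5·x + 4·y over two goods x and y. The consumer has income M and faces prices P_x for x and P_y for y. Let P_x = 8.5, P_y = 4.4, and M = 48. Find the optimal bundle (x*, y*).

x* = 0, y* = 10.9091

Perfect substitutes: compare marginal utility per dollar. 5/P_x vs 4/P_y → 0.5882 vs 0.9091.
y gives more utility per dollar, so spend all income on y: y* = M/P_y, x* = 0.
Numerically: x* = 0, y* = 10.9091.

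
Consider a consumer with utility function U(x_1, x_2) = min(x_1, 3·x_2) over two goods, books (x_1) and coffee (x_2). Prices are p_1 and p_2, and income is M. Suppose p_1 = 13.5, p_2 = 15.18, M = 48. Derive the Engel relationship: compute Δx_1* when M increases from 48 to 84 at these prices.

Δx_1* = 1.9397

Leontief preferences: the optimum is at the kink where x_1/3 = x_2/1, i.e. x_2 = (1/3)·x_1.
Budget: p_1·x_1 + p_2·(1/3)·x_1 = M, so (3·p_1 + p_2)·x_1 = 3·M.
Demand: x_1*(p_1,p_2,M) = 3·M/(3·p_1 + p_2), x_2* = M/(3·p_1 + p_2).
Here 3·13.5 + 15.18 = 55.68, giving x_1* = 2.5862.
At M' = 84: x_1* = 4.5259. Change: 4.5259 − 2.5862 = 1.9397.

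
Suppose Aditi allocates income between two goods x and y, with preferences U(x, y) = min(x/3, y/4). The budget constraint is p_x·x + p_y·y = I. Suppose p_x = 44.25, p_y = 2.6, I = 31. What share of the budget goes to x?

Leontief preferences: the optimum is at the kink where x/3 = y/4, i.e. y = (4/3)·x.
Budget: p_x·x + p_y·(4/3)·x = I, so (3·p_x + 4·p_y)·x = 3·I.
Demand: x*(p_x,p_y,I) = 3·I/(3·p_x + 4·p_y), y* = 4·I/(3·p_x + 4·p_y).
Here 3·44.25 + 4·2.6 = 143.15, giving x* = 0.6497 and y* = 0.8662.
Expenditure on x: 44.25·0.6497 = 28.7478; share = 0.9273.

share on x = 0.9273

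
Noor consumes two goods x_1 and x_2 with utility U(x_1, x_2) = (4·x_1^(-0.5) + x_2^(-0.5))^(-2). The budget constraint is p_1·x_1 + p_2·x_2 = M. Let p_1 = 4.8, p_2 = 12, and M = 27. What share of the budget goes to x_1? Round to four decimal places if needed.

MU_x_1 ∝ 4·x_1^(-1.5), MU_x_2 ∝ x_2^(-1.5), so MRS = 4·(x_2/x_1)^(1.5) = p_1/p_2.
Solve for the ratio: x_2/x_1 = [(1/4)·p_1/p_2]^(2/3).
Substitute x_2 = (x_2/x_1)·x_1 into the budget: x_1* = M/(p_1 + p_2·(x_2/x_1)).
Numerically x_2/x_1 = 0.215443, so x_1* = 27/(4.8 + 12·0.215443) = 3.6559 and x_2* = 0.215443·3.6559 = 0.7876.
Expenditure on x_1: 4.8·3.6559 = 17.5483; share = 0.6499.

share on x_1 = 0.6499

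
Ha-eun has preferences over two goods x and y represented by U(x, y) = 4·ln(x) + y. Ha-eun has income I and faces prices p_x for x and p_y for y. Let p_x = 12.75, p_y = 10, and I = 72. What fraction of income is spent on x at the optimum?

Set MRS = p_x/p_y: (4/x)/1 = p_x/p_y.
So x*(p_x,p_y) = 4·p_y/p_x, independent of income; and y* = (I − 4·p_y)/p_y.
At the given prices: x* = 4·10/12.75 = 3.1373, and y* = 3.2.
Expenditure on x: 12.75·3.1373 = 40; share = 0.5556.

share on x = 0.5556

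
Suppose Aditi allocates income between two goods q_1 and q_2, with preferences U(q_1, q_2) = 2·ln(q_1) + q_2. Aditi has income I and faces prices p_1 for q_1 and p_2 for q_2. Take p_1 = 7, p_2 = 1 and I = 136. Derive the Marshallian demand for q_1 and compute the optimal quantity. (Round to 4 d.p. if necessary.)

q_1* = 0.2857

MU_q_1 = 2/q_1, MU_q_2 = 1. Tangency: 2/q_1 = p_1/p_2.
So q_1*(p_1,p_2) = 2·p_2/p_1, independent of income; and q_2* = (I − 2·p_2)/p_2.
At the given prices: q_1* = 2·1/7 = 0.2857.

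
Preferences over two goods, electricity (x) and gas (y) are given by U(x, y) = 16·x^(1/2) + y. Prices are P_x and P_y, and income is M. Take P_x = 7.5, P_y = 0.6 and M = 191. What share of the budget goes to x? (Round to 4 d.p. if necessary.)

share on x = 0.0161

Plugging in: x* = (8·0.6/7.5)² = 0.4096, y* = 313.2133.
Expenditure on x: 7.5·0.4096 = 3.072; share = 0.0161.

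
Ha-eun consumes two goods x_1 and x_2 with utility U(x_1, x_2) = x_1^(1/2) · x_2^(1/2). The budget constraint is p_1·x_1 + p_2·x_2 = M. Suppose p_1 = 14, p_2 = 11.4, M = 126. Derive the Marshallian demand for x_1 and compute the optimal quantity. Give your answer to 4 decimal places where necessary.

x_1* = 4.5

MU_x_1/MU_x_2 = (0.5·x_2)/(0.5·x_1); tangency sets this equal to p_1/p_2.
So 0.5·p_2·x_2 = 0.5·p_1·x_1; combined with the budget, a share 0.5 of income goes to x_1.
Demand: x_1*(p_1,p_2,M) = 0.5·M/p_1 and x_2* = 0.5·M/p_2.
At p_1=14, p_2=11.4, M=126: x_1* = 0.5·126/14 = 4.5.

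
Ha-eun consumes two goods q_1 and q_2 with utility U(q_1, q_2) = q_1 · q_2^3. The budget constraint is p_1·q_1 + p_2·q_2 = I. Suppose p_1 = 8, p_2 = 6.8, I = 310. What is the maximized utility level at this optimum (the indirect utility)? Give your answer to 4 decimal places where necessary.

V = 387216.4946

Tangency: MRS = (1/3)·q_2/q_1 = p_1/p_2.
Rearranging, p_2·q_2 = 3·p_1·q_1. Substituting into the budget gives p_1·q_1·(1 + 3) = I.
Demand: q_1*(p_1,p_2,I) = 0.25·I/p_1 and q_2* = 0.75·I/p_2.
At p_1=8, p_2=6.8, I=310: q_1* = 0.25·310/8 = 9.6875, q_2* = 34.1912.
Utility at the optimum: U(9.6875, 34.1912) = 387216.4946.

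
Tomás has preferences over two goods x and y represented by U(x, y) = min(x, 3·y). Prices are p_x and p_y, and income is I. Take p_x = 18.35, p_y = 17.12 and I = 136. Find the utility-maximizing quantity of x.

Demand: x*(p_x,p_y,I) = 3·I/(3·p_x + p_y), y* = I/(3·p_x + p_y).
Here 3·18.35 + 17.12 = 72.17, giving x* = 5.6533.

x* = 5.6533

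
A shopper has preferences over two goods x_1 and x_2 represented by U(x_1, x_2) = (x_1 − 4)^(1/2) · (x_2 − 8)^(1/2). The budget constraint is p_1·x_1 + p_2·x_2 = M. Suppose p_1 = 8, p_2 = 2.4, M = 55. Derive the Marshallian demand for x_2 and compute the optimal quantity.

x_2* = 8.7917

After buying the subsistence bundle (4, 8), a share 0.5 of the remaining income goes to x_1: x_1* = 4 + 0.5·(M − 4p_1 − 8p_2)/p_1.
Discretionary income = 55 − 4·8 − 8·2.4 = 3.8; x_2* = 8 + 0.5·3.8/2.4 = 8.7917.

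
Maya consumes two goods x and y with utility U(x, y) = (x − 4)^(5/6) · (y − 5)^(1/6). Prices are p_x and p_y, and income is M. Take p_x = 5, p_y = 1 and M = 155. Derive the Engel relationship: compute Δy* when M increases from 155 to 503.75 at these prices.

Δy* = 58.125

MRS = 5·(y−5)/(x−4). Tangency with p_x/p_y gives y−5 = (1/5)·(p_x/p_y)·(x−4).
Substituting into the budget: x* = 4 + 5/6·(M − 4·p_x − 5·p_y)/p_x, and y* = 5 + 1/6·(…)/p_y.
Discretionary income = 155 − 4·5 − 5·1 = 130; y* = 5 + 1/6·130/1 = 26.6667.
At M' = 503.75: y* = 84.7917. Change: 84.7917 − 26.6667 = 58.125.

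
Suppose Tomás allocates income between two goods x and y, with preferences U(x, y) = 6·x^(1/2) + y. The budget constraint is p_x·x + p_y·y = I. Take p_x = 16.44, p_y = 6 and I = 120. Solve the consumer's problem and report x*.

Set MRS = p_x/p_y: 3·x^(−1/2) = p_x/p_y.
Thus x* = (3·p_y/p_x)² — independent of I — with the rest of income spent on y.
Plugging in: x* = (3·6/16.44)² = 1.1988.

x* = 1.1988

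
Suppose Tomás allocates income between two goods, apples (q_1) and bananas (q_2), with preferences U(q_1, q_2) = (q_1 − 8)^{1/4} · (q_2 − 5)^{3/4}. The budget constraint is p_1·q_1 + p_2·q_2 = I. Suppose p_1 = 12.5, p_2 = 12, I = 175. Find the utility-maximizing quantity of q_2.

Let q_1' = q_1−8, q_2' = q_2−5. MRS = (1/3)·q_2'/q_1' = p_1/p_2.
After buying the subsistence bundle (8, 5), a share 0.25 of the remaining income goes to q_1: q_1* = 8 + 0.25·(I − 8p_1 − 5p_2)/p_1.
Discretionary income = 175 − 8·12.5 − 5·12 = 15; q_2* = 5 + 0.75·15/12 = 5.9375.

q_2* = 5.9375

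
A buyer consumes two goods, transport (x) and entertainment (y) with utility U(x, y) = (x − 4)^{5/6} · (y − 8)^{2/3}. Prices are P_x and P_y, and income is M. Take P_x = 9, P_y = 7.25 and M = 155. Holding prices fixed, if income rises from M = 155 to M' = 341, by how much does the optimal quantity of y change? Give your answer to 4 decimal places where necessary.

This is Cobb-Douglas in (x−4, y−8): tangency gives 5/6·P_y·(y−8) = 2/3·P_x·(x−4).
After buying the subsistence bundle (4, 8), a share 5/9 of the remaining income goes to x: x* = 4 + 5/9·(M − 4P_x − 8P_y)/P_x.
Discretionary income = 155 − 4·9 − 8·7.25 = 61; y* = 8 + 4/9·61/7.25 = 11.7395.
At M' = 341: y* = 23.1418. Change: 23.1418 − 11.7395 = 11.4023.

Δy* = 11.4023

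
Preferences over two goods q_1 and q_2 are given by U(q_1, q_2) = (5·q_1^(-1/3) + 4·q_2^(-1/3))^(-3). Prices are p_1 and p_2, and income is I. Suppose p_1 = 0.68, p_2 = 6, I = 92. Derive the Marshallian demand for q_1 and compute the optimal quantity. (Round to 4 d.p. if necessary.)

Substitute q_2 = (q_2/q_1)·q_1 into the budget: q_1* = I/(p_1 + p_2·(q_2/q_1)).
Numerically q_2/q_1 = 0.165229, so q_1* = 92/(0.68 + 6·0.165229) = 55.0446.

q_1* = 55.0446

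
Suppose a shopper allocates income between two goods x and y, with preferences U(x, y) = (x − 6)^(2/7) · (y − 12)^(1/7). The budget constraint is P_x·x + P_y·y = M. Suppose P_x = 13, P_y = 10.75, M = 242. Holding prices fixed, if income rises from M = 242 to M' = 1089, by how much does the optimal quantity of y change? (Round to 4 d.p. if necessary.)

This is Cobb-Douglas in (x−6, y−12): tangency gives 2/7·P_y·(y−12) = 1/7·P_x·(x−6).
After buying the subsistence bundle (6, 12), a share 2/3 of the remaining income goes to x: x* = 6 + 2/3·(M − 6P_x − 12P_y)/P_x.
Discretionary income = 242 − 6·13 − 12·10.75 = 35; y* = 12 + 1/3·35/10.75 = 13.0853.
At M' = 1089: y* = 39.3488. Change: 39.3488 − 13.0853 = 26.2636.

Δy* = 26.2636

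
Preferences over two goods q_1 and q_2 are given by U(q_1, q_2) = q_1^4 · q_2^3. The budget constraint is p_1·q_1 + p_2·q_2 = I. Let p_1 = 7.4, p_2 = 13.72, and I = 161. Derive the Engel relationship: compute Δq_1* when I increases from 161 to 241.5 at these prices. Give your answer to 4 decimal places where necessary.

Δq_1* = 6.2162

At p_1=7.4, p_2=13.72, I=161: q_1* = 4/7·161/7.4 = 12.4324.
At I' = 241.5: q_1* = 18.6486. Change: 18.6486 − 12.4324 = 6.2162.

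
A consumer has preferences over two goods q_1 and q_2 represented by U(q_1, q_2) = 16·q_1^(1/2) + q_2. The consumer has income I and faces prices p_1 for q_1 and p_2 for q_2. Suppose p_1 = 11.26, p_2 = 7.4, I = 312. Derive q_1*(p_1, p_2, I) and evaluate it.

q_1* = 27.6418

Set MRS = p_1/p_2: 8·q_1^(−1/2) = p_1/p_2.
Solve: √q_1 = 8·p_2/p_1, so q_1*(p_1,p_2) = (8·p_2/p_1)², and q_2* = (I − p_1·q_1*)/p_2.
Plugging in: q_1* = (8·7.4/11.26)² = 27.6418.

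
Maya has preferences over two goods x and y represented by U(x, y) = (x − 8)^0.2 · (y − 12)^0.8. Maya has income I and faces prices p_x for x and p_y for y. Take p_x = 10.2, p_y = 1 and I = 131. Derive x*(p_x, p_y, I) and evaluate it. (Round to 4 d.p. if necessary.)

Let x' = x−8, y' = y−12. MRS = (1/4)·y'/x' = p_x/p_y.
Substituting into the budget: x* = 8 + 0.2·(I − 8·p_x − 12·p_y)/p_x, and y* = 12 + 0.8·(…)/p_y.
Discretionary income = 131 − 8·10.2 − 12·1 = 37.4; x* = 8 + 0.2·37.4/10.2 = 8.7333.

x* = 8.7333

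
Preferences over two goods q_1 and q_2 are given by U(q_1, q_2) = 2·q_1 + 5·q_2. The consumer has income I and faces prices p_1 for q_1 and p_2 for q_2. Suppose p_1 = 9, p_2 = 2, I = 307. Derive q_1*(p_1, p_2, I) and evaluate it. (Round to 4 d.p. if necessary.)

Perfect substitutes: compare marginal utility per dollar. 2/p_1 vs 5/p_2 → 0.2222 vs 2.5.
q_2 gives more utility per dollar, so spend all income on q_2: q_2* = I/p_2, q_1* = 0.
Numerically: q_1* = 0, q_2* = 153.5.

q_1* = 0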